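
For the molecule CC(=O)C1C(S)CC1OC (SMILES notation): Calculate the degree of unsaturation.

Degree of unsaturation = (number of rings) + (number of π bonds).
Ring closures in the SMILES: 1.
π bonds: 1 double bond (each 1 DoU) → 1 DoU from unsaturation.
Total DoU = 1 + 1 = 2.

2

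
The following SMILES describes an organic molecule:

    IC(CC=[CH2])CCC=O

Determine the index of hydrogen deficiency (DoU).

2

Molecular formula: C7H11IO.
DoU = (2C + 2 + N − H − X) / 2, where X is the halogen count and O/S are ignored.
    = (2·7 + 2 + 0 − 11 − 1) / 2 = 4 / 2 = 2.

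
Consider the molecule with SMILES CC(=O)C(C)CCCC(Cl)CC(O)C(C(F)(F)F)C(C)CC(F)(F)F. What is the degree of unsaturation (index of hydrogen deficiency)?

1

Molecular formula: C16H25ClF6O2.
DoU = (2C + 2 + N − H − X) / 2, where X is the halogen count and O/S are ignored.
    = (2·16 + 2 + 0 − 25 − 7) / 2 = 2 / 2 = 1.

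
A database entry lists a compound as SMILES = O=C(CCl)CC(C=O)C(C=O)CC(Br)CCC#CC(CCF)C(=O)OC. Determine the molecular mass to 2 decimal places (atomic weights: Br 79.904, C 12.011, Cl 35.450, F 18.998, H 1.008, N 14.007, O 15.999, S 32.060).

First, the molecular formula is C18H23BrClFO5 (counting implicit H from valence).
  Br: 1 × 79.904 = 79.904
  C: 18 × 12.011 = 216.198
  Cl: 1 × 35.450 = 35.450
  F: 1 × 18.998 = 18.998
  H: 23 × 1.008 = 23.184
  O: 5 × 15.999 = 79.995
Sum: 1×79.904 + 18×12.011 + 1×35.450 + 1×18.998 + 23×1.008 + 5×15.999 = 453.729 → 453.73 g/mol.

453.73 g/mol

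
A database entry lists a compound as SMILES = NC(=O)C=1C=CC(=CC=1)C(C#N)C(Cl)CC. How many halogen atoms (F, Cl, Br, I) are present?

Halogen atoms appear at heavy-atom position 14 (1×Cl).
Other groups present: 1 amide, 1 nitrile.
Halogen count: 1.

1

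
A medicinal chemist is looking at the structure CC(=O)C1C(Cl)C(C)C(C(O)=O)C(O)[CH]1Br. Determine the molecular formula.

C10H14BrClO4

Walk through each heavy atom and fill implicit hydrogens from standard valence (C 4, N 3, O 2, S 2, halogen 1):
  atom 1: C, bond orders sum to 1 (valence 4) → 3 H
  atom 2: C, bond orders sum to 4 (valence 4) → 0 H
  atom 3: O, bond orders sum to 2 (valence 2) → 0 H
  atom 4: C, bond orders sum to 3 (valence 4) → 1 H
  atom 5: C, bond orders sum to 3 (valence 4) → 1 H
  atom 6: Cl (halogen, monovalent) → 0 H
  atom 7: C, bond orders sum to 3 (valence 4) → 1 H
  atom 8: C, bond orders sum to 1 (valence 4) → 3 H
  atom 9: C, bond orders sum to 3 (valence 4) → 1 H
  atom 10: C, bond orders sum to 4 (valence 4) → 0 H
  atom 11: O, bond orders sum to 1 (valence 2) → 1 H
  atom 12: O, bond orders sum to 2 (valence 2) → 0 H
  atom 13: C, bond orders sum to 3 (valence 4) → 1 H
  atom 14: O, bond orders sum to 1 (valence 2) → 1 H
  atom 15: C with explicit H count 1
  atom 16: Br (halogen, monovalent) → 0 H
Totals → C:10, H:14, Br:1, Cl:1, O:4.
In Hill order: C10H14BrClO4.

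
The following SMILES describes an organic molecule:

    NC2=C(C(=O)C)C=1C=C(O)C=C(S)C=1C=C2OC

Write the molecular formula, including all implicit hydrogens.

C13H13NO3S

Walk through each heavy atom and fill implicit hydrogens from standard valence (C 4, N 3, O 2, S 2, halogen 1):
  atom 1: N, bond orders sum to 1 (valence 3) → 2 H
  atom 2: C, bond orders sum to 4 (valence 4) → 0 H
  atom 3: C, bond orders sum to 4 (valence 4) → 0 H
  atom 4: C, bond orders sum to 4 (valence 4) → 0 H
  atom 5: O, bond orders sum to 2 (valence 2) → 0 H
  atom 6: C, bond orders sum to 1 (valence 4) → 3 H
  atom 7: C, bond orders sum to 4 (valence 4) → 0 H
  atom 8: C, bond orders sum to 3 (valence 4) → 1 H
  atom 9: C, bond orders sum to 4 (valence 4) → 0 H
  atom 10: O, bond orders sum to 1 (valence 2) → 1 H
  atom 11: C, bond orders sum to 3 (valence 4) → 1 H
  atom 12: C, bond orders sum to 4 (valence 4) → 0 H
  atom 13: S, bond orders sum to 1 (valence 2) → 1 H
  atom 14: C, bond orders sum to 4 (valence 4) → 0 H
  atom 15: C, bond orders sum to 3 (valence 4) → 1 H
  atom 16: C, bond orders sum to 4 (valence 4) → 0 H
  atom 17: O, bond orders sum to 2 (valence 2) → 0 H
  atom 18: C, bond orders sum to 1 (valence 4) → 3 H
Totals → C:13, H:13, N:1, O:3, S:1.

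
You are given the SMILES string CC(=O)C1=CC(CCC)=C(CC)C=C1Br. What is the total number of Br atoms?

1

Scan the SMILES for Br atoms (remember two-letter symbols like Cl and Br are single atoms).
Bromine count: 1.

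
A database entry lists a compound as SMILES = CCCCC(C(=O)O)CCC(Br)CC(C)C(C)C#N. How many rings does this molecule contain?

In SMILES, each pair of matching ring-closure digits denotes one ring-closing bond; the number of such bonds equals the number of independent rings.
Ring-closure bonds here: 0.

0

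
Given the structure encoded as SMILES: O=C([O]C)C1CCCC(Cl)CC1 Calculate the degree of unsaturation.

Molecular formula: C9H15ClO2.
DoU = (2C + 2 + N − H − X) / 2, where X is the halogen count and O/S are ignored.
    = (2·9 + 2 + 0 − 15 − 1) / 2 = 4 / 2 = 2.

2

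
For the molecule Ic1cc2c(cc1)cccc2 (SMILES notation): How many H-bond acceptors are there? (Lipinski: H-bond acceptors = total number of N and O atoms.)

N atoms: 0; O atoms: 0.
Lipinski HBA = 0 + 0 = 0.

0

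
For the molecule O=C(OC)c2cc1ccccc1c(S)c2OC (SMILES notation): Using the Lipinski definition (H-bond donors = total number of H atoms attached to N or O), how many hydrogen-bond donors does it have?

0

Donors: find every N or O and count the H atoms it carries.
  atom 1 (O): bond orders sum to 2 → 0 H
  atom 3 (O): bond orders sum to 2 → 0 H
  atom 16 (O): bond orders sum to 2 → 0 H
Lipinski HBD = 0.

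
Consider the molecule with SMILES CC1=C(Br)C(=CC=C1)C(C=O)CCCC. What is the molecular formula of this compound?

Walk through each heavy atom and fill implicit hydrogens from standard valence (C 4, N 3, O 2, S 2, halogen 1):
  atom 1: C, bond orders sum to 1 (valence 4) → 3 H
  atom 2: C, bond orders sum to 4 (valence 4) → 0 H
  atom 3: C, bond orders sum to 4 (valence 4) → 0 H
  atom 4: Br (halogen, monovalent) → 0 H
  atom 5: C, bond orders sum to 4 (valence 4) → 0 H
  atom 6: C, bond orders sum to 3 (valence 4) → 1 H
  atom 7: C, bond orders sum to 3 (valence 4) → 1 H
  atom 8: C, bond orders sum to 3 (valence 4) → 1 H
  atom 9: C, bond orders sum to 3 (valence 4) → 1 H
  atom 10: C, bond orders sum to 3 (valence 4) → 1 H
  atom 11: O, bond orders sum to 2 (valence 2) → 0 H
  atom 12: C, bond orders sum to 2 (valence 4) → 2 H
  atom 13: C, bond orders sum to 2 (valence 4) → 2 H
  atom 14: C, bond orders sum to 2 (valence 4) → 2 H
  atom 15: C, bond orders sum to 1 (valence 4) → 3 H
Totals → C:13, H:17, Br:1, O:1.

C13H17BrO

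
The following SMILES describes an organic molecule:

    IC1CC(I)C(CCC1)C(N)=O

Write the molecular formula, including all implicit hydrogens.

C8H13I2NO

Walk through each heavy atom and fill implicit hydrogens from standard valence (C 4, N 3, O 2, S 2, halogen 1):
  atom 1: I (halogen, monovalent) → 0 H
  atom 2: C, bond orders sum to 3 (valence 4) → 1 H
  atom 3: C, bond orders sum to 2 (valence 4) → 2 H
  atom 4: C, bond orders sum to 3 (valence 4) → 1 H
  atom 5: I (halogen, monovalent) → 0 H
  atom 6: C, bond orders sum to 3 (valence 4) → 1 H
  atom 7: C, bond orders sum to 2 (valence 4) → 2 H
  atom 8: C, bond orders sum to 2 (valence 4) → 2 H
  atom 9: C, bond orders sum to 2 (valence 4) → 2 H
  atom 10: C, bond orders sum to 4 (valence 4) → 0 H
  atom 11: N, bond orders sum to 1 (valence 3) → 2 H
  atom 12: O, bond orders sum to 2 (valence 2) → 0 H
Totals → C:8, H:13, I:2, N:1, O:1.
In Hill order: C8H13I2NO.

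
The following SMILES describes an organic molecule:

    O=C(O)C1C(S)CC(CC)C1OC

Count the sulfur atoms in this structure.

Scan the SMILES for S atoms (remember two-letter symbols like Cl and Br are single atoms).
Sulfur count: 1.

1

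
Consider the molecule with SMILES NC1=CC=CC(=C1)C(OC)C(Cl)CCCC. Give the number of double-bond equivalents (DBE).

Degree of unsaturation = (number of rings) + (number of π bonds).
Ring closures in the SMILES: 1.
π bonds: 3 double bonds (each 1 DoU) → 3 DoU from unsaturation.
Total DoU = 1 + 3 = 4.

4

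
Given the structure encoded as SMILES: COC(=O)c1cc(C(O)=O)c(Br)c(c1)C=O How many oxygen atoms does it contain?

Scan the SMILES for O atoms (remember two-letter symbols like Cl and Br are single atoms).
Oxygen count: 5.

5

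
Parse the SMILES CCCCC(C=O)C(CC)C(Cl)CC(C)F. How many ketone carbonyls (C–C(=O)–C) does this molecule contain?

0

Scan the SMILES for the ketone motif — none present.
Groups that are present: 1 aldehyde.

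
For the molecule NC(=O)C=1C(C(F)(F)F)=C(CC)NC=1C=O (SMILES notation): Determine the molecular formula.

Walk through each heavy atom and fill implicit hydrogens from standard valence (C 4, N 3, O 2, S 2, halogen 1):
  atom 1: N, bond orders sum to 1 (valence 3) → 2 H
  atom 2: C, bond orders sum to 4 (valence 4) → 0 H
  atom 3: O, bond orders sum to 2 (valence 2) → 0 H
  atom 4: C, bond orders sum to 4 (valence 4) → 0 H
  atom 5: C, bond orders sum to 4 (valence 4) → 0 H
  atom 6: C, bond orders sum to 4 (valence 4) → 0 H
  atom 7: F (halogen, monovalent) → 0 H
  atom 8: F (halogen, monovalent) → 0 H
  atom 9: F (halogen, monovalent) → 0 H
  atom 10: C, bond orders sum to 4 (valence 4) → 0 H
  atom 11: C, bond orders sum to 2 (valence 4) → 2 H
  atom 12: C, bond orders sum to 1 (valence 4) → 3 H
  atom 13: N, bond orders sum to 2 (valence 3) → 1 H
  atom 14: C, bond orders sum to 4 (valence 4) → 0 H
  atom 15: C, bond orders sum to 3 (valence 4) → 1 H
  atom 16: O, bond orders sum to 2 (valence 2) → 0 H
Totals → C:9, H:9, F:3, N:2, O:2.
In Hill order: C9H9F3N2O2.

C9H9F3N2O2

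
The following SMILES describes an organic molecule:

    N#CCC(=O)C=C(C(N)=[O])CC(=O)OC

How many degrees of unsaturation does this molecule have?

Molecular formula: C9H10N2O4.
DoU = (2C + 2 + N − H − X) / 2, where X is the halogen count and O/S are ignored.
    = (2·9 + 2 + 2 − 10 − 0) / 2 = 12 / 2 = 6.

6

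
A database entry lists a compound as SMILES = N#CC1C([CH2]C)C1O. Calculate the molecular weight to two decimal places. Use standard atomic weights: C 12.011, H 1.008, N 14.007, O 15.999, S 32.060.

111.14 g/mol

First, the molecular formula is C6H9NO (counting implicit H from valence).
  C: 6 × 12.011 = 72.066
  H: 9 × 1.008 = 9.072
  N: 1 × 14.007 = 14.007
  O: 1 × 15.999 = 15.999
Sum: 6×12.011 + 9×1.008 + 1×14.007 + 1×15.999 = 111.144 → 111.14 g/mol.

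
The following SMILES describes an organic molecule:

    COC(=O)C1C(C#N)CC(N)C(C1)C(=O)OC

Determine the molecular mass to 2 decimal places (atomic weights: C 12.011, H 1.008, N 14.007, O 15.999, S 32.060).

240.26 g/mol

First, the molecular formula is C11H16N2O4 (counting implicit H from valence).
  C: 11 × 12.011 = 132.121
  H: 16 × 1.008 = 16.128
  N: 2 × 14.007 = 28.014
  O: 4 × 15.999 = 63.996
Sum: 11×12.011 + 16×1.008 + 2×14.007 + 4×15.999 = 240.259 → 240.26 g/mol.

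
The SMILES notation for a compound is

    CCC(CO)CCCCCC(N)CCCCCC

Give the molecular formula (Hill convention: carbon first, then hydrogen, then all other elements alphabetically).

C16H35NO

Walk through each heavy atom and fill implicit hydrogens from standard valence (C 4, N 3, O 2, S 2, halogen 1):
  atom 1: C, bond orders sum to 1 (valence 4) → 3 H
  atom 2: C, bond orders sum to 2 (valence 4) → 2 H
  atom 3: C, bond orders sum to 3 (valence 4) → 1 H
  atom 4: C, bond orders sum to 2 (valence 4) → 2 H
  atom 5: O, bond orders sum to 1 (valence 2) → 1 H
  atom 6: C, bond orders sum to 2 (valence 4) → 2 H
  atom 7: C, bond orders sum to 2 (valence 4) → 2 H
  atom 8: C, bond orders sum to 2 (valence 4) → 2 H
  atom 9: C, bond orders sum to 2 (valence 4) → 2 H
  atom 10: C, bond orders sum to 2 (valence 4) → 2 H
  atom 11: C, bond orders sum to 3 (valence 4) → 1 H
  atom 12: N, bond orders sum to 1 (valence 3) → 2 H
  atom 13: C, bond orders sum to 2 (valence 4) → 2 H
  atom 14: C, bond orders sum to 2 (valence 4) → 2 H
  atom 15: C, bond orders sum to 2 (valence 4) → 2 H
  atom 16: C, bond orders sum to 2 (valence 4) → 2 H
  atom 17: C, bond orders sum to 2 (valence 4) → 2 H
  atom 18: C, bond orders sum to 1 (valence 4) → 3 H
Totals → C:16, H:35, N:1, O:1.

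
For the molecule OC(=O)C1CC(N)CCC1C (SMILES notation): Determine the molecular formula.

Walk through each heavy atom and fill implicit hydrogens from standard valence (C 4, N 3, O 2, S 2, halogen 1):
  atom 1: O, bond orders sum to 1 (valence 2) → 1 H
  atom 2: C, bond orders sum to 4 (valence 4) → 0 H
  atom 3: O, bond orders sum to 2 (valence 2) → 0 H
  atom 4: C, bond orders sum to 3 (valence 4) → 1 H
  atom 5: C, bond orders sum to 2 (valence 4) → 2 H
  atom 6: C, bond orders sum to 3 (valence 4) → 1 H
  atom 7: N, bond orders sum to 1 (valence 3) → 2 H
  atom 8: C, bond orders sum to 2 (valence 4) → 2 H
  atom 9: C, bond orders sum to 2 (valence 4) → 2 H
  atom 10: C, bond orders sum to 3 (valence 4) → 1 H
  atom 11: C, bond orders sum to 1 (valence 4) → 3 H
Totals → C:8, H:15, N:1, O:2.
In Hill order: C8H15NO2.

C8H15NO2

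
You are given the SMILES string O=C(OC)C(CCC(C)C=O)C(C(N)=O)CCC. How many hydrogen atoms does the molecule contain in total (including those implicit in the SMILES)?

Walk through each heavy atom and fill implicit hydrogens from standard valence (C 4, N 3, O 2, S 2, halogen 1):
  atom 1: O, bond orders sum to 2 (valence 2) → 0 H
  atom 2: C, bond orders sum to 4 (valence 4) → 0 H
  atom 3: O, bond orders sum to 2 (valence 2) → 0 H
  atom 4: C, bond orders sum to 1 (valence 4) → 3 H
  atom 5: C, bond orders sum to 3 (valence 4) → 1 H
  atom 6: C, bond orders sum to 2 (valence 4) → 2 H
  atom 7: C, bond orders sum to 2 (valence 4) → 2 H
  atom 8: C, bond orders sum to 3 (valence 4) → 1 H
  atom 9: C, bond orders sum to 1 (valence 4) → 3 H
  atom 10: C, bond orders sum to 3 (valence 4) → 1 H
  atom 11: O, bond orders sum to 2 (valence 2) → 0 H
  atom 12: C, bond orders sum to 3 (valence 4) → 1 H
  atom 13: C, bond orders sum to 4 (valence 4) → 0 H
  atom 14: N, bond orders sum to 1 (valence 3) → 2 H
  atom 15: O, bond orders sum to 2 (valence 2) → 0 H
  atom 16: C, bond orders sum to 2 (valence 4) → 2 H
  atom 17: C, bond orders sum to 2 (valence 4) → 2 H
  atom 18: C, bond orders sum to 1 (valence 4) → 3 H
Total hydrogens: 23.

23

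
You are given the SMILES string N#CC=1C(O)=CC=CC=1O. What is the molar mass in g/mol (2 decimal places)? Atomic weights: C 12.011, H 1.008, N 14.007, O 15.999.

First, the molecular formula is C7H5NO2 (counting implicit H from valence).
  C: 7 × 12.011 = 84.077
  H: 5 × 1.008 = 5.040
  N: 1 × 14.007 = 14.007
  O: 2 × 15.999 = 31.998
Sum: 7×12.011 + 5×1.008 + 1×14.007 + 2×15.999 = 135.122 → 135.12 g/mol.

135.12 g/mol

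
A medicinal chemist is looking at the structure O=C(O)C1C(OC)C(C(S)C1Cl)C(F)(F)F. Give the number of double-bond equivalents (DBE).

2

Molecular formula: C8H10ClF3O3S.
DoU = (2C + 2 + N − H − X) / 2, where X is the halogen count and O/S are ignored.
    = (2·8 + 2 + 0 − 10 − 4) / 2 = 4 / 2 = 2.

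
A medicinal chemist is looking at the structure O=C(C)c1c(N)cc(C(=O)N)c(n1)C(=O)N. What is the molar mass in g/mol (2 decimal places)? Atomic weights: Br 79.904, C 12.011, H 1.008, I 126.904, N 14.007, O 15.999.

First, the molecular formula is C9H10N4O3 (counting implicit H from valence).
  C: 9 × 12.011 = 108.099
  H: 10 × 1.008 = 10.080
  N: 4 × 14.007 = 56.028
  O: 3 × 15.999 = 47.997
Sum: 9×12.011 + 10×1.008 + 4×14.007 + 3×15.999 = 222.204 → 222.20 g/mol.

222.20 g/mol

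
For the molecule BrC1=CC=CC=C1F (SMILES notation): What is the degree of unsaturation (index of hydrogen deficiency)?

4

Degree of unsaturation = (number of rings) + (number of π bonds).
Ring closures in the SMILES: 1.
π bonds: 3 double bonds (each 1 DoU) → 3 DoU from unsaturation.
Total DoU = 1 + 3 = 4.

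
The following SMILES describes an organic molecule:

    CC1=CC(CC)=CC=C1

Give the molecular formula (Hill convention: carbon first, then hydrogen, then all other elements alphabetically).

C9H12

Walk through each heavy atom and fill implicit hydrogens from standard valence (C 4, N 3, O 2, S 2, halogen 1):
  atom 1: C, bond orders sum to 1 (valence 4) → 3 H
  atom 2: C, bond orders sum to 4 (valence 4) → 0 H
  atom 3: C, bond orders sum to 3 (valence 4) → 1 H
  atom 4: C, bond orders sum to 4 (valence 4) → 0 H
  atom 5: C, bond orders sum to 2 (valence 4) → 2 H
  atom 6: C, bond orders sum to 1 (valence 4) → 3 H
  atom 7: C, bond orders sum to 3 (valence 4) → 1 H
  atom 8: C, bond orders sum to 3 (valence 4) → 1 H
  atom 9: C, bond orders sum to 3 (valence 4) → 1 H
Totals → C:9, H:12.
In Hill order: C9H12.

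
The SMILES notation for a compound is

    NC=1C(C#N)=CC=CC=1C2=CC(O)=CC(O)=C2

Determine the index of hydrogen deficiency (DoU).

10

Molecular formula: C13H10N2O2.
DoU = (2C + 2 + N − H − X) / 2, where X is the halogen count and O/S are ignored.
    = (2·13 + 2 + 2 − 10 − 0) / 2 = 20 / 2 = 10.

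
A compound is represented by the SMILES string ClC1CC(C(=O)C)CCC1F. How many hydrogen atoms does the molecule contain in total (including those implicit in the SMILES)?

12

Walk through each heavy atom and fill implicit hydrogens from standard valence (C 4, N 3, O 2, S 2, halogen 1):
  atom 1: Cl (halogen, monovalent) → 0 H
  atom 2: C, bond orders sum to 3 (valence 4) → 1 H
  atom 3: C, bond orders sum to 2 (valence 4) → 2 H
  atom 4: C, bond orders sum to 3 (valence 4) → 1 H
  atom 5: C, bond orders sum to 4 (valence 4) → 0 H
  atom 6: O, bond orders sum to 2 (valence 2) → 0 H
  atom 7: C, bond orders sum to 1 (valence 4) → 3 H
  atom 8: C, bond orders sum to 2 (valence 4) → 2 H
  atom 9: C, bond orders sum to 2 (valence 4) → 2 H
  atom 10: C, bond orders sum to 3 (valence 4) → 1 H
  atom 11: F (halogen, monovalent) → 0 H
Total hydrogens: 12.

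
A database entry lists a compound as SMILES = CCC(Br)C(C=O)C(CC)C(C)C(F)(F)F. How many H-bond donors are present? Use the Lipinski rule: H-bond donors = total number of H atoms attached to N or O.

Donors: find every N or O and count the H atoms it carries.
  atom 7 (O): bond orders sum to 2 → 0 H
Lipinski HBD = 0.

0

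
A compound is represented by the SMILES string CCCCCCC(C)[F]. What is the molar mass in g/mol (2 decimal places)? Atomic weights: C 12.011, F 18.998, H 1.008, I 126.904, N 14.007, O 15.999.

First, the molecular formula is C8H17F (counting implicit H from valence).
  C: 8 × 12.011 = 96.088
  F: 1 × 18.998 = 18.998
  H: 17 × 1.008 = 17.136
Sum: 8×12.011 + 1×18.998 + 17×1.008 = 132.222 → 132.22 g/mol.

132.22 g/mol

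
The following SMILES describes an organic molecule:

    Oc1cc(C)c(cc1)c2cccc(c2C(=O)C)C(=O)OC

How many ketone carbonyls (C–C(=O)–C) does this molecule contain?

The ketone motif appears at heavy-atom position 15 in the SMILES.
Other groups present: 1 ester, 1 hydroxyl.
Ketone count: 1.

1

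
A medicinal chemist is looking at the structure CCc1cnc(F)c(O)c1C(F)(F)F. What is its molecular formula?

C8H7F4NO

Walk through each heavy atom and fill implicit hydrogens from standard valence (C 4, N 3, O 2, S 2, halogen 1); for lowercase aromatic atoms, an aromatic c carries 1 H when it has two neighbours and 0 H with three, and aromatic n carries 0 H:
  atom 1: C, bond orders sum to 1 (valence 4) → 3 H
  atom 2: C, bond orders sum to 2 (valence 4) → 2 H
  atom 3: aromatic c, 3 neighbours → 0 H
  atom 4: aromatic c, 2 neighbours → 1 H
  atom 5: aromatic n, 2 neighbours → 0 H
  atom 6: aromatic c, 3 neighbours → 0 H
  atom 7: F (halogen, monovalent) → 0 H
  atom 8: aromatic c, 3 neighbours → 0 H
  atom 9: O, bond orders sum to 1 (valence 2) → 1 H
  atom 10: aromatic c, 3 neighbours → 0 H
  atom 11: C, bond orders sum to 4 (valence 4) → 0 H
  atom 12: F (halogen, monovalent) → 0 H
  atom 13: F (halogen, monovalent) → 0 H
  atom 14: F (halogen, monovalent) → 0 H
Totals → C:8, H:7, F:4, N:1, O:1.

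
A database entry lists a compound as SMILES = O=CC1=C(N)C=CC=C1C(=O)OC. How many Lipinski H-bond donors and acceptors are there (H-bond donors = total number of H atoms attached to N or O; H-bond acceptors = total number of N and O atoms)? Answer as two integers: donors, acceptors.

Donors: find every N or O and count the H atoms it carries.
  atom 1 (O): bond orders sum to 2 → 0 H
  atom 5 (N): bond orders sum to 1 → 2 H
  atom 11 (O): bond orders sum to 2 → 0 H
  atom 12 (O): bond orders sum to 2 → 0 H
Lipinski HBD = 2.
Acceptors: N atoms = 1, O atoms = 3 → HBA = 4.

2, 4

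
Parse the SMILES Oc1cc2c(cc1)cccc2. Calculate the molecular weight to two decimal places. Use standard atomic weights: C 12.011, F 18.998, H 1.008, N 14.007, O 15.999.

First, the molecular formula is C10H8O (counting implicit H from valence).
  C: 10 × 12.011 = 120.110
  H: 8 × 1.008 = 8.064
  O: 1 × 15.999 = 15.999
Sum: 10×12.011 + 8×1.008 + 1×15.999 = 144.173 → 144.17 g/mol.

144.17 g/mol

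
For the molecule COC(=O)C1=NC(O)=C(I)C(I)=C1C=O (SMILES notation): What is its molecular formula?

C8H5I2NO4

Walk through each heavy atom and fill implicit hydrogens from standard valence (C 4, N 3, O 2, S 2, halogen 1):
  atom 1: C, bond orders sum to 1 (valence 4) → 3 H
  atom 2: O, bond orders sum to 2 (valence 2) → 0 H
  atom 3: C, bond orders sum to 4 (valence 4) → 0 H
  atom 4: O, bond orders sum to 2 (valence 2) → 0 H
  atom 5: C, bond orders sum to 4 (valence 4) → 0 H
  atom 6: N, bond orders sum to 3 (valence 3) → 0 H
  atom 7: C, bond orders sum to 4 (valence 4) → 0 H
  atom 8: O, bond orders sum to 1 (valence 2) → 1 H
  atom 9: C, bond orders sum to 4 (valence 4) → 0 H
  atom 10: I (halogen, monovalent) → 0 H
  atom 11: C, bond orders sum to 4 (valence 4) → 0 H
  atom 12: I (halogen, monovalent) → 0 H
  atom 13: C, bond orders sum to 4 (valence 4) → 0 H
  atom 14: C, bond orders sum to 3 (valence 4) → 1 H
  atom 15: O, bond orders sum to 2 (valence 2) → 0 H
Totals → C:8, H:5, I:2, N:1, O:4.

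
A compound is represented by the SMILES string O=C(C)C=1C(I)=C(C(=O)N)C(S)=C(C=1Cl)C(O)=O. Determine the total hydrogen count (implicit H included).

Walk through each heavy atom and fill implicit hydrogens from standard valence (C 4, N 3, O 2, S 2, halogen 1):
  atom 1: O, bond orders sum to 2 (valence 2) → 0 H
  atom 2: C, bond orders sum to 4 (valence 4) → 0 H
  atom 3: C, bond orders sum to 1 (valence 4) → 3 H
  atom 4: C, bond orders sum to 4 (valence 4) → 0 H
  atom 5: C, bond orders sum to 4 (valence 4) → 0 H
  atom 6: I (halogen, monovalent) → 0 H
  atom 7: C, bond orders sum to 4 (valence 4) → 0 H
  atom 8: C, bond orders sum to 4 (valence 4) → 0 H
  atom 9: O, bond orders sum to 2 (valence 2) → 0 H
  atom 10: N, bond orders sum to 1 (valence 3) → 2 H
  atom 11: C, bond orders sum to 4 (valence 4) → 0 H
  atom 12: S, bond orders sum to 1 (valence 2) → 1 H
  atom 13: C, bond orders sum to 4 (valence 4) → 0 H
  atom 14: C, bond orders sum to 4 (valence 4) → 0 H
  atom 15: Cl (halogen, monovalent) → 0 H
  atom 16: C, bond orders sum to 4 (valence 4) → 0 H
  atom 17: O, bond orders sum to 1 (valence 2) → 1 H
  atom 18: O, bond orders sum to 2 (valence 2) → 0 H
Total hydrogens: 7.

7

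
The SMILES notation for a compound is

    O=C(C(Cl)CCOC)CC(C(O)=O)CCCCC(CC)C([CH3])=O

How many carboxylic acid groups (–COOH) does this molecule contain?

The carboxylic acid motif appears at heavy-atom position 11 in the SMILES.
Other groups present: 1 ether, 2 ketone.
Carboxylic acid count: 1.

1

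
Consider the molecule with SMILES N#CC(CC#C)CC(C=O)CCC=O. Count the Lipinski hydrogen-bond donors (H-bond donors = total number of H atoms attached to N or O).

0

Donors: find every N or O and count the H atoms it carries.
  atom 1 (N): bond orders sum to 3 → 0 H
  atom 10 (O): bond orders sum to 2 → 0 H
  atom 14 (O): bond orders sum to 2 → 0 H
Lipinski HBD = 0.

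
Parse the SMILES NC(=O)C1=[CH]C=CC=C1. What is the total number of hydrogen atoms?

7

Walk through each heavy atom and fill implicit hydrogens from standard valence (C 4, N 3, O 2, S 2, halogen 1):
  atom 1: N, bond orders sum to 1 (valence 3) → 2 H
  atom 2: C, bond orders sum to 4 (valence 4) → 0 H
  atom 3: O, bond orders sum to 2 (valence 2) → 0 H
  atom 4: C, bond orders sum to 4 (valence 4) → 0 H
  atom 5: C with explicit H count 1
  atom 6: C, bond orders sum to 3 (valence 4) → 1 H
  atom 7: C, bond orders sum to 3 (valence 4) → 1 H
  atom 8: C, bond orders sum to 3 (valence 4) → 1 H
  atom 9: C, bond orders sum to 3 (valence 4) → 1 H
Total hydrogens: 7.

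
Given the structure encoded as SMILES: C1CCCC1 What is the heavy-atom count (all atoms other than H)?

5

Every atom symbol written in the SMILES (organic subset) is one heavy atom; implicit H are not written.
Heavy atoms by element → C:5.
Total: 5.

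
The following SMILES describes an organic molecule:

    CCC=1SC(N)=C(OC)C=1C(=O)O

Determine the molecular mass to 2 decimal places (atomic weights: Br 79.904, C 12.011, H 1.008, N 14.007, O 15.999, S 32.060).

201.24 g/mol

First, the molecular formula is C8H11NO3S (counting implicit H from valence).
  C: 8 × 12.011 = 96.088
  H: 11 × 1.008 = 11.088
  N: 1 × 14.007 = 14.007
  O: 3 × 15.999 = 47.997
  S: 1 × 32.060 = 32.060
Sum: 8×12.011 + 11×1.008 + 1×14.007 + 3×15.999 + 1×32.060 = 201.240 → 201.24 g/mol.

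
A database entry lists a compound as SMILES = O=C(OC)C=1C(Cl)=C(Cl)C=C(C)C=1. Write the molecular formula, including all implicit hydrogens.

Walk through each heavy atom and fill implicit hydrogens from standard valence (C 4, N 3, O 2, S 2, halogen 1):
  atom 1: O, bond orders sum to 2 (valence 2) → 0 H
  atom 2: C, bond orders sum to 4 (valence 4) → 0 H
  atom 3: O, bond orders sum to 2 (valence 2) → 0 H
  atom 4: C, bond orders sum to 1 (valence 4) → 3 H
  atom 5: C, bond orders sum to 4 (valence 4) → 0 H
  atom 6: C, bond orders sum to 4 (valence 4) → 0 H
  atom 7: Cl (halogen, monovalent) → 0 H
  atom 8: C, bond orders sum to 4 (valence 4) → 0 H
  atom 9: Cl (halogen, monovalent) → 0 H
  atom 10: C, bond orders sum to 3 (valence 4) → 1 H
  atom 11: C, bond orders sum to 4 (valence 4) → 0 H
  atom 12: C, bond orders sum to 1 (valence 4) → 3 H
  atom 13: C, bond orders sum to 3 (valence 4) → 1 H
Totals → C:9, H:8, Cl:2, O:2.
In Hill order: C9H8Cl2O2.

C9H8Cl2O2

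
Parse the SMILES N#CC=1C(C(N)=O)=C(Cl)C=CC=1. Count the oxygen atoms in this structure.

1

Scan the SMILES for O atoms (remember two-letter symbols like Cl and Br are single atoms).
Oxygen count: 1.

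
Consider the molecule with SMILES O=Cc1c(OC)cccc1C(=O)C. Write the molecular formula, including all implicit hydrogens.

Walk through each heavy atom and fill implicit hydrogens from standard valence (C 4, N 3, O 2, S 2, halogen 1); for lowercase aromatic atoms, an aromatic c carries 1 H when it has two neighbours and 0 H with three, and aromatic n carries 0 H:
  atom 1: O, bond orders sum to 2 (valence 2) → 0 H
  atom 2: C, bond orders sum to 3 (valence 4) → 1 H
  atom 3: aromatic c, 3 neighbours → 0 H
  atom 4: aromatic c, 3 neighbours → 0 H
  atom 5: O, bond orders sum to 2 (valence 2) → 0 H
  atom 6: C, bond orders sum to 1 (valence 4) → 3 H
  atom 7: aromatic c, 2 neighbours → 1 H
  atom 8: aromatic c, 2 neighbours → 1 H
  atom 9: aromatic c, 2 neighbours → 1 H
  atom 10: aromatic c, 3 neighbours → 0 H
  atom 11: C, bond orders sum to 4 (valence 4) → 0 H
  atom 12: O, bond orders sum to 2 (valence 2) → 0 H
  atom 13: C, bond orders sum to 1 (valence 4) → 3 H
Totals → C:10, H:10, O:3.
In Hill order: C10H10O3.

C10H10O3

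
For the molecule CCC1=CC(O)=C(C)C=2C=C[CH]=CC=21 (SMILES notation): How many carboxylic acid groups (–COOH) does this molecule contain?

0

Scan the SMILES for the carboxylic acid motif — none present.
Groups that are present: 1 hydroxyl.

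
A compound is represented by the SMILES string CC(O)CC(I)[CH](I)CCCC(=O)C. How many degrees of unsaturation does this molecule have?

Degree of unsaturation = (number of rings) + (number of π bonds).
Ring closures in the SMILES: 0.
π bonds: 1 double bond (each 1 DoU) → 1 DoU from unsaturation.
Total DoU = 0 + 1 = 1.

1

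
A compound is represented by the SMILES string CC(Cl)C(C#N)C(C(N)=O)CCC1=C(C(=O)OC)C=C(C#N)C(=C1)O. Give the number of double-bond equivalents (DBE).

Degree of unsaturation = (number of rings) + (number of π bonds).
Ring closures in the SMILES: 1.
π bonds: 5 double bonds (each 1 DoU), 2 triple bonds (each 2 DoU) → 9 DoU from unsaturation.
Total DoU = 1 + 9 = 10.

10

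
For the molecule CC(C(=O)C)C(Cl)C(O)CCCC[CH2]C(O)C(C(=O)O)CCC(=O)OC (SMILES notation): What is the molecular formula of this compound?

Walk through each heavy atom and fill implicit hydrogens from standard valence (C 4, N 3, O 2, S 2, halogen 1):
  atom 1: C, bond orders sum to 1 (valence 4) → 3 H
  atom 2: C, bond orders sum to 3 (valence 4) → 1 H
  atom 3: C, bond orders sum to 4 (valence 4) → 0 H
  atom 4: O, bond orders sum to 2 (valence 2) → 0 H
  atom 5: C, bond orders sum to 1 (valence 4) → 3 H
  atom 6: C, bond orders sum to 3 (valence 4) → 1 H
  atom 7: Cl (halogen, monovalent) → 0 H
  atom 8: C, bond orders sum to 3 (valence 4) → 1 H
  atom 9: O, bond orders sum to 1 (valence 2) → 1 H
  atom 10: C, bond orders sum to 2 (valence 4) → 2 H
  atom 11: C, bond orders sum to 2 (valence 4) → 2 H
  atom 12: C, bond orders sum to 2 (valence 4) → 2 H
  atom 13: C, bond orders sum to 2 (valence 4) → 2 H
  atom 14: C with explicit H count 2
  atom 15: C, bond orders sum to 3 (valence 4) → 1 H
  atom 16: O, bond orders sum to 1 (valence 2) → 1 H
  atom 17: C, bond orders sum to 3 (valence 4) → 1 H
  atom 18: C, bond orders sum to 4 (valence 4) → 0 H
  atom 19: O, bond orders sum to 2 (valence 2) → 0 H
  atom 20: O, bond orders sum to 1 (valence 2) → 1 H
  atom 21: C, bond orders sum to 2 (valence 4) → 2 H
  atom 22: C, bond orders sum to 2 (valence 4) → 2 H
  atom 23: C, bond orders sum to 4 (valence 4) → 0 H
  atom 24: O, bond orders sum to 2 (valence 2) → 0 H
  atom 25: O, bond orders sum to 2 (valence 2) → 0 H
  atom 26: C, bond orders sum to 1 (valence 4) → 3 H
Totals → C:18, H:31, Cl:1, O:7.
In Hill order: C18H31ClO7.

C18H31ClO7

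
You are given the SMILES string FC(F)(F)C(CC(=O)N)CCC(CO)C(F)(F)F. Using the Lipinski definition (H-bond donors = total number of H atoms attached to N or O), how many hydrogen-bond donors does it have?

3

Donors: find every N or O and count the H atoms it carries.
  atom 8 (O): bond orders sum to 2 → 0 H
  atom 9 (N): bond orders sum to 1 → 2 H
  atom 14 (O): bond orders sum to 1 → 1 H
Lipinski HBD = 3.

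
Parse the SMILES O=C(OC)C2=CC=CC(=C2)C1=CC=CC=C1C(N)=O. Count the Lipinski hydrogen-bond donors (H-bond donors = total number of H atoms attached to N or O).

2

Donors: find every N or O and count the H atoms it carries.
  atom 1 (O): bond orders sum to 2 → 0 H
  atom 3 (O): bond orders sum to 2 → 0 H
  atom 18 (N): bond orders sum to 1 → 2 H
  atom 19 (O): bond orders sum to 2 → 0 H
Lipinski HBD = 2.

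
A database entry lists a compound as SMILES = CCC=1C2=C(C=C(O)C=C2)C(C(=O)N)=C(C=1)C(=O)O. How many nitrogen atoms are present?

1

Scan the SMILES for N atoms (remember two-letter symbols like Cl and Br are single atoms).
Nitrogen count: 1.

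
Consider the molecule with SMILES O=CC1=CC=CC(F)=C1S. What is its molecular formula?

Walk through each heavy atom and fill implicit hydrogens from standard valence (C 4, N 3, O 2, S 2, halogen 1):
  atom 1: O, bond orders sum to 2 (valence 2) → 0 H
  atom 2: C, bond orders sum to 3 (valence 4) → 1 H
  atom 3: C, bond orders sum to 4 (valence 4) → 0 H
  atom 4: C, bond orders sum to 3 (valence 4) → 1 H
  atom 5: C, bond orders sum to 3 (valence 4) → 1 H
  atom 6: C, bond orders sum to 3 (valence 4) → 1 H
  atom 7: C, bond orders sum to 4 (valence 4) → 0 H
  atom 8: F (halogen, monovalent) → 0 H
  atom 9: C, bond orders sum to 4 (valence 4) → 0 H
  atom 10: S, bond orders sum to 1 (valence 2) → 1 H
Totals → C:7, H:5, F:1, O:1, S:1.

C7H5FOS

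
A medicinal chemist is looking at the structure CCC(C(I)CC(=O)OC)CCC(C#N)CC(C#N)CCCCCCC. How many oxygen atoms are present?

2

Scan the SMILES for O atoms (remember two-letter symbols like Cl and Br are single atoms).
Oxygen count: 2.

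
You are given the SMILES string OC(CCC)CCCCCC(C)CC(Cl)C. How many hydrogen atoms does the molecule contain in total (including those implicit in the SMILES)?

29

Walk through each heavy atom and fill implicit hydrogens from standard valence (C 4, N 3, O 2, S 2, halogen 1):
  atom 1: O, bond orders sum to 1 (valence 2) → 1 H
  atom 2: C, bond orders sum to 3 (valence 4) → 1 H
  atom 3: C, bond orders sum to 2 (valence 4) → 2 H
  atom 4: C, bond orders sum to 2 (valence 4) → 2 H
  atom 5: C, bond orders sum to 1 (valence 4) → 3 H
  atom 6: C, bond orders sum to 2 (valence 4) → 2 H
  atom 7: C, bond orders sum to 2 (valence 4) → 2 H
  atom 8: C, bond orders sum to 2 (valence 4) → 2 H
  atom 9: C, bond orders sum to 2 (valence 4) → 2 H
  atom 10: C, bond orders sum to 2 (valence 4) → 2 H
  atom 11: C, bond orders sum to 3 (valence 4) → 1 H
  atom 12: C, bond orders sum to 1 (valence 4) → 3 H
  atom 13: C, bond orders sum to 2 (valence 4) → 2 H
  atom 14: C, bond orders sum to 3 (valence 4) → 1 H
  atom 15: Cl (halogen, monovalent) → 0 H
  atom 16: C, bond orders sum to 1 (valence 4) → 3 H
Total hydrogens: 29.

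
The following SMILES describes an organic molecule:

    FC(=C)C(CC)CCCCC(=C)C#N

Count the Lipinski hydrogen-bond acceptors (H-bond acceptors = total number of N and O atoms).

1

N atoms: 1; O atoms: 0.
Lipinski HBA = 1 + 0 = 1.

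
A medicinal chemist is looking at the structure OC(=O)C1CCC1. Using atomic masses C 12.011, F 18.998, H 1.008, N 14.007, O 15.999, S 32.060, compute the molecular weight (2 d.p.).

First, the molecular formula is C5H8O2 (counting implicit H from valence).
  C: 5 × 12.011 = 60.055
  H: 8 × 1.008 = 8.064
  O: 2 × 15.999 = 31.998
Sum: 5×12.011 + 8×1.008 + 2×15.999 = 100.117 → 100.12 g/mol.

100.12 g/mol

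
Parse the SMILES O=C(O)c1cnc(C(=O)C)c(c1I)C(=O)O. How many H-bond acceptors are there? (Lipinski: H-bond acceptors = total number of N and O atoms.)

N atoms: 1; O atoms: 5.
Lipinski HBA = 1 + 5 = 6.

6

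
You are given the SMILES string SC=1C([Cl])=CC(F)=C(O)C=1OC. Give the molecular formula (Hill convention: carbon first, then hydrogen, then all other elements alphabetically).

C7H6ClFO2S

Walk through each heavy atom and fill implicit hydrogens from standard valence (C 4, N 3, O 2, S 2, halogen 1):
  atom 1: S, bond orders sum to 1 (valence 2) → 1 H
  atom 2: C, bond orders sum to 4 (valence 4) → 0 H
  atom 3: C, bond orders sum to 4 (valence 4) → 0 H
  atom 4: Cl with explicit H count 0
  atom 5: C, bond orders sum to 3 (valence 4) → 1 H
  atom 6: C, bond orders sum to 4 (valence 4) → 0 H
  atom 7: F (halogen, monovalent) → 0 H
  atom 8: C, bond orders sum to 4 (valence 4) → 0 H
  atom 9: O, bond orders sum to 1 (valence 2) → 1 H
  atom 10: C, bond orders sum to 4 (valence 4) → 0 H
  atom 11: O, bond orders sum to 2 (valence 2) → 0 H
  atom 12: C, bond orders sum to 1 (valence 4) → 3 H
Totals → C:7, H:6, Cl:1, F:1, O:2, S:1.
In Hill order: C7H6ClFO2S.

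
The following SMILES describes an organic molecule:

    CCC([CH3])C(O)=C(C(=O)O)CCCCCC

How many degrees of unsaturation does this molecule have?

2

Molecular formula: C13H24O3.
DoU = (2C + 2 + N − H − X) / 2, where X is the halogen count and O/S are ignored.
    = (2·13 + 2 + 0 − 24 − 0) / 2 = 4 / 2 = 2.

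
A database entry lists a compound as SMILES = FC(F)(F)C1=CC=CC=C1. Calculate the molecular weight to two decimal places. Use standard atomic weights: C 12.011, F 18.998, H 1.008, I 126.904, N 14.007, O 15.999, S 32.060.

146.11 g/mol

First, the molecular formula is C7H5F3 (counting implicit H from valence).
  C: 7 × 12.011 = 84.077
  F: 3 × 18.998 = 56.994
  H: 5 × 1.008 = 5.040
Sum: 7×12.011 + 3×18.998 + 5×1.008 = 146.111 → 146.11 g/mol.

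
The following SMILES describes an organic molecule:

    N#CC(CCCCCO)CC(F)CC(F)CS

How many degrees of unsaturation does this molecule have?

2

Degree of unsaturation = (number of rings) + (number of π bonds).
Ring closures in the SMILES: 0.
π bonds: 1 triple bond (each 2 DoU) → 2 DoU from unsaturation.
Total DoU = 0 + 2 = 2.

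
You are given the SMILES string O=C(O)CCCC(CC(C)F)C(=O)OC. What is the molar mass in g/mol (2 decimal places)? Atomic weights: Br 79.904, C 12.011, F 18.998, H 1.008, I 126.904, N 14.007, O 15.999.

First, the molecular formula is C10H17FO4 (counting implicit H from valence).
  C: 10 × 12.011 = 120.110
  F: 1 × 18.998 = 18.998
  H: 17 × 1.008 = 17.136
  O: 4 × 15.999 = 63.996
Sum: 10×12.011 + 1×18.998 + 17×1.008 + 4×15.999 = 220.240 → 220.24 g/mol.

220.24 g/mol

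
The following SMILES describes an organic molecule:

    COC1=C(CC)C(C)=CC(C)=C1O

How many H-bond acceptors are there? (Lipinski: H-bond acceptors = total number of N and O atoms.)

N atoms: 0; O atoms: 2.
Lipinski HBA = 0 + 2 = 2.

2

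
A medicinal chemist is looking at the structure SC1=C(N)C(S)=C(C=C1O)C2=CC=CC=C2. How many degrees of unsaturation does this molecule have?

Degree of unsaturation = (number of rings) + (number of π bonds).
Ring closures in the SMILES: 2.
π bonds: 6 double bonds (each 1 DoU) → 6 DoU from unsaturation.
Total DoU = 2 + 6 = 8.

8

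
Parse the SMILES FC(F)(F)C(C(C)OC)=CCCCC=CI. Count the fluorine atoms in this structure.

3

Scan the SMILES for F atoms (remember two-letter symbols like Cl and Br are single atoms).
Fluorine count: 3.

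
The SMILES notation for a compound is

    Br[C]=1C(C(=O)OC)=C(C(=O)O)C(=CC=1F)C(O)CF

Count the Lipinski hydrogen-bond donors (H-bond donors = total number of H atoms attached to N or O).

2

Donors: find every N or O and count the H atoms it carries.
  atom 5 (O): bond orders sum to 2 → 0 H
  atom 6 (O): bond orders sum to 2 → 0 H
  atom 10 (O): bond orders sum to 2 → 0 H
  atom 11 (O): bond orders sum to 1 → 1 H
  atom 17 (O): bond orders sum to 1 → 1 H
Lipinski HBD = 2.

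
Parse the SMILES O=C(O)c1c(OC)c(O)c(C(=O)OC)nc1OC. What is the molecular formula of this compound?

Walk through each heavy atom and fill implicit hydrogens from standard valence (C 4, N 3, O 2, S 2, halogen 1); for lowercase aromatic atoms, an aromatic c carries 1 H when it has two neighbours and 0 H with three, and aromatic n carries 0 H:
  atom 1: O, bond orders sum to 2 (valence 2) → 0 H
  atom 2: C, bond orders sum to 4 (valence 4) → 0 H
  atom 3: O, bond orders sum to 1 (valence 2) → 1 H
  atom 4: aromatic c, 3 neighbours → 0 H
  atom 5: aromatic c, 3 neighbours → 0 H
  atom 6: O, bond orders sum to 2 (valence 2) → 0 H
  atom 7: C, bond orders sum to 1 (valence 4) → 3 H
  atom 8: aromatic c, 3 neighbours → 0 H
  atom 9: O, bond orders sum to 1 (valence 2) → 1 H
  atom 10: aromatic c, 3 neighbours → 0 H
  atom 11: C, bond orders sum to 4 (valence 4) → 0 H
  atom 12: O, bond orders sum to 2 (valence 2) → 0 H
  atom 13: O, bond orders sum to 2 (valence 2) → 0 H
  atom 14: C, bond orders sum to 1 (valence 4) → 3 H
  atom 15: aromatic n, 2 neighbours → 0 H
  atom 16: aromatic c, 3 neighbours → 0 H
  atom 17: O, bond orders sum to 2 (valence 2) → 0 H
  atom 18: C, bond orders sum to 1 (valence 4) → 3 H
Totals → C:10, H:11, N:1, O:7.
In Hill order: C10H11NO7.

C10H11NO7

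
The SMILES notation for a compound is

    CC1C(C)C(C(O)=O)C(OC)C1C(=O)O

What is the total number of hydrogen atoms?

16

Walk through each heavy atom and fill implicit hydrogens from standard valence (C 4, N 3, O 2, S 2, halogen 1):
  atom 1: C, bond orders sum to 1 (valence 4) → 3 H
  atom 2: C, bond orders sum to 3 (valence 4) → 1 H
  atom 3: C, bond orders sum to 3 (valence 4) → 1 H
  atom 4: C, bond orders sum to 1 (valence 4) → 3 H
  atom 5: C, bond orders sum to 3 (valence 4) → 1 H
  atom 6: C, bond orders sum to 4 (valence 4) → 0 H
  atom 7: O, bond orders sum to 1 (valence 2) → 1 H
  atom 8: O, bond orders sum to 2 (valence 2) → 0 H
  atom 9: C, bond orders sum to 3 (valence 4) → 1 H
  atom 10: O, bond orders sum to 2 (valence 2) → 0 H
  atom 11: C, bond orders sum to 1 (valence 4) → 3 H
  atom 12: C, bond orders sum to 3 (valence 4) → 1 H
  atom 13: C, bond orders sum to 4 (valence 4) → 0 H
  atom 14: O, bond orders sum to 2 (valence 2) → 0 H
  atom 15: O, bond orders sum to 1 (valence 2) → 1 H
Total hydrogens: 16.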